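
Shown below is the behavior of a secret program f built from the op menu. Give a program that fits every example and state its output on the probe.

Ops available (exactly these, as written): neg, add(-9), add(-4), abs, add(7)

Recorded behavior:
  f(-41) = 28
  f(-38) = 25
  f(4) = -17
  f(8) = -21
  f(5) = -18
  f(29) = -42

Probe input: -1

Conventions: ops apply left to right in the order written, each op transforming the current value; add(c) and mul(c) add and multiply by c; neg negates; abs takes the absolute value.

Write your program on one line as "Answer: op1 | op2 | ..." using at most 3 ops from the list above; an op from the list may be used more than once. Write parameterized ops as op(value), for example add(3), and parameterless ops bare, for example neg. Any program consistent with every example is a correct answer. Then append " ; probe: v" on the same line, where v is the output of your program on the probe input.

neg | add(-4) | add(-9) ; probe: -12

Check, running the answer program on each example:
  -41 -> 41 -> 37 -> 28
  -38 -> 38 -> 34 -> 25
  4 -> -4 -> -8 -> -17
  8 -> -8 -> -12 -> -21
  5 -> -5 -> -9 -> -18
  29 -> -29 -> -33 -> -42
  probe: -1 -> 1 -> -3 -> -12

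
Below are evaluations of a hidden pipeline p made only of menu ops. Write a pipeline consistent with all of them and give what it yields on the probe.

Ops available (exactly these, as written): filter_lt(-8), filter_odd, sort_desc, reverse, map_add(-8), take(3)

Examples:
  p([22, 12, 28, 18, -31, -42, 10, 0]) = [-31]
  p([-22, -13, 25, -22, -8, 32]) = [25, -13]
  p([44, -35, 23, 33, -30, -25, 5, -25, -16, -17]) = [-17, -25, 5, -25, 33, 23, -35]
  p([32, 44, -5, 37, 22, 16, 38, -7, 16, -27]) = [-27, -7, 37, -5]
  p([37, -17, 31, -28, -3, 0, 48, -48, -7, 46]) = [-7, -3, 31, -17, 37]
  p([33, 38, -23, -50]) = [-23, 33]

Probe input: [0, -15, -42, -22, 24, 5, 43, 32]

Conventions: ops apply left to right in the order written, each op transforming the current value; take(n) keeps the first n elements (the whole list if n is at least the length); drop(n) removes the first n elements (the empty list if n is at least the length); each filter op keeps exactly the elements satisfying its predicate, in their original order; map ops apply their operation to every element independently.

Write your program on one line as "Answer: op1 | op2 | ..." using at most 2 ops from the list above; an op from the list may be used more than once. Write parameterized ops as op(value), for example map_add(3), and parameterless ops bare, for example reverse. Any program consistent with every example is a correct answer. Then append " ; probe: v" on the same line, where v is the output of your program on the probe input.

reverse | filter_odd ; probe: [43, 5, -15]

Check, running the answer program on each example:
  [22, 12, 28, 18, -31, -42, 10, 0] -> [0, 10, -42, -31, 18, 28, 12, 22] -> [-31]
  [-22, -13, 25, -22, -8, 32] -> [32, -8, -22, 25, -13, -22] -> [25, -13]
  [44, -35, 23, 33, -30, -25, 5, -25, -16, -17] -> [-17, -16, -25, 5, -25, -30, 33, 23, -35, 44] -> [-17, -25, 5, -25, 33, 23, -35]
  [32, 44, -5, 37, 22, 16, 38, -7, 16, -27] -> [-27, 16, -7, 38, 16, 22, 37, -5, 44, 32] -> [-27, -7, 37, -5]
  [37, -17, 31, -28, -3, 0, 48, -48, -7, 46] -> [46, -7, -48, 48, 0, -3, -28, 31, -17, 37] -> [-7, -3, 31, -17, 37]
  [33, 38, -23, -50] -> [-50, -23, 38, 33] -> [-23, 33]
  probe: [0, -15, -42, -22, 24, 5, 43, 32] -> [32, 43, 5, 24, -22, -42, -15, 0] -> [43, 5, -15]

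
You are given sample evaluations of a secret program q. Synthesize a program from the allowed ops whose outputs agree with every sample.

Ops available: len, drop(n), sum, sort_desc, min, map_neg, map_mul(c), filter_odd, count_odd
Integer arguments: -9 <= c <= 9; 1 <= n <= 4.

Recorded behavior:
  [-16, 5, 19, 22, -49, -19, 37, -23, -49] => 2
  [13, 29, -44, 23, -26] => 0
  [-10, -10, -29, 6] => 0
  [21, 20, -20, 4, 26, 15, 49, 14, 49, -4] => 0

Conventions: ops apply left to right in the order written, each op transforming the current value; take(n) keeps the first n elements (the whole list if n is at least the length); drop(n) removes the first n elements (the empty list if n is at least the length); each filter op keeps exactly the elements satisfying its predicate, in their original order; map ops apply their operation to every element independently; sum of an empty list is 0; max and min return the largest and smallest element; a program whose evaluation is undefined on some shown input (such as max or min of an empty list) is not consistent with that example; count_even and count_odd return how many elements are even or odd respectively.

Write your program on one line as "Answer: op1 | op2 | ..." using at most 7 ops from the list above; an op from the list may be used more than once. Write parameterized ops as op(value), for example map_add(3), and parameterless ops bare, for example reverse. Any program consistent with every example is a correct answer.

sort_desc | drop(1) | drop(3) | drop(3) | map_neg | count_odd

Check, running the answer program on each example:
  [-16, 5, 19, 22, -49, -19, 37, -23, -49] -> [37, 22, 19, 5, -16, -19, -23, -49, -49] -> [22, 19, 5, -16, -19, -23, -49, -49] -> [-16, -19, -23, -49, -49] -> [-49, -49] -> [49, 49] -> 2
  [13, 29, -44, 23, -26] -> [29, 23, 13, -26, -44] -> [23, 13, -26, -44] -> [-44] -> [] -> [] -> 0
  [-10, -10, -29, 6] -> [6, -10, -10, -29] -> [-10, -10, -29] -> [] -> [] -> [] -> 0
  [21, 20, -20, 4, 26, 15, 49, 14, 49, -4] -> [49, 49, 26, 21, 20, 15, 14, 4, -4, -20] -> [49, 26, 21, 20, 15, 14, 4, -4, -20] -> [20, 15, 14, 4, -4, -20] -> [4, -4, -20] -> [-4, 4, 20] -> 0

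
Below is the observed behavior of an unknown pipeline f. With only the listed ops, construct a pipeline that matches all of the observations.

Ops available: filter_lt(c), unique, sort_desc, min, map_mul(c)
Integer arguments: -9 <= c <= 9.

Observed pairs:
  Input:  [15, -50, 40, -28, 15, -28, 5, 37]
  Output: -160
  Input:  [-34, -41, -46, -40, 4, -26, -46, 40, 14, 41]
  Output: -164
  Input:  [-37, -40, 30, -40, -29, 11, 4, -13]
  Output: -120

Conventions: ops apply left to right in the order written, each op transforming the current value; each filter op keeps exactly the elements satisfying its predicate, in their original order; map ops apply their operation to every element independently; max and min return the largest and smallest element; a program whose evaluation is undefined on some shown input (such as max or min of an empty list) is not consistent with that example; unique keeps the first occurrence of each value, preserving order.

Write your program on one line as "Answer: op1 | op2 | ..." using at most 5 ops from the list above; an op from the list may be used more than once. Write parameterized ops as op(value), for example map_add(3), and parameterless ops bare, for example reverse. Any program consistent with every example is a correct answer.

sort_desc | map_mul(-4) | filter_lt(5) | unique | min

Check, running the answer program on each example:
  [15, -50, 40, -28, 15, -28, 5, 37] -> [40, 37, 15, 15, 5, -28, -28, -50] -> [-160, -148, -60, -60, -20, 112, 112, 200] -> [-160, -148, -60, -60, -20] -> [-160, -148, -60, -20] -> -160
  [-34, -41, -46, -40, 4, -26, -46, 40, 14, 41] -> [41, 40, 14, 4, -26, -34, -40, -41, -46, -46] -> [-164, -160, -56, -16, 104, 136, 160, 164, 184, 184] -> [-164, -160, -56, -16] -> [-164, -160, -56, -16] -> -164
  [-37, -40, 30, -40, -29, 11, 4, -13] -> [30, 11, 4, -13, -29, -37, -40, -40] -> [-120, -44, -16, 52, 116, 148, 160, 160] -> [-120, -44, -16] -> [-120, -44, -16] -> -120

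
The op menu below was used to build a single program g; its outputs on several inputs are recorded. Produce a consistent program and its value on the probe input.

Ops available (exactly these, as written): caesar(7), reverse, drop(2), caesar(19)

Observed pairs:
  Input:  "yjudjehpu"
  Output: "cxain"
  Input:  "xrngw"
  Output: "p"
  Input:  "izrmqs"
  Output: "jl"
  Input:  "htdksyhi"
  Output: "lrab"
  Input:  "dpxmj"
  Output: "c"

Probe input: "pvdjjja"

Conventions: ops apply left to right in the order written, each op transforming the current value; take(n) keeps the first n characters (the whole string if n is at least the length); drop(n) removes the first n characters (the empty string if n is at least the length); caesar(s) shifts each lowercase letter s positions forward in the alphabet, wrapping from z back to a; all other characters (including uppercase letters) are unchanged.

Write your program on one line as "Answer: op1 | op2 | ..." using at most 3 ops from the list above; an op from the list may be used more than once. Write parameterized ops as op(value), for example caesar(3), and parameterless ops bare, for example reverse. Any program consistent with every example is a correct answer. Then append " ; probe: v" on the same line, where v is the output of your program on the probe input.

caesar(19) | drop(2) | drop(2) ; probe: "cct"

Check, running the answer program on each example:
  "yjudjehpu" -> "rcnwcxain" -> "nwcxain" -> "cxain"
  "xrngw" -> "qkgzp" -> "gzp" -> "p"
  "izrmqs" -> "bskfjl" -> "kfjl" -> "jl"
  "htdksyhi" -> "amwdlrab" -> "wdlrab" -> "lrab"
  "dpxmj" -> "wiqfc" -> "qfc" -> "c"
  probe: "pvdjjja" -> "iowccct" -> "wccct" -> "cct"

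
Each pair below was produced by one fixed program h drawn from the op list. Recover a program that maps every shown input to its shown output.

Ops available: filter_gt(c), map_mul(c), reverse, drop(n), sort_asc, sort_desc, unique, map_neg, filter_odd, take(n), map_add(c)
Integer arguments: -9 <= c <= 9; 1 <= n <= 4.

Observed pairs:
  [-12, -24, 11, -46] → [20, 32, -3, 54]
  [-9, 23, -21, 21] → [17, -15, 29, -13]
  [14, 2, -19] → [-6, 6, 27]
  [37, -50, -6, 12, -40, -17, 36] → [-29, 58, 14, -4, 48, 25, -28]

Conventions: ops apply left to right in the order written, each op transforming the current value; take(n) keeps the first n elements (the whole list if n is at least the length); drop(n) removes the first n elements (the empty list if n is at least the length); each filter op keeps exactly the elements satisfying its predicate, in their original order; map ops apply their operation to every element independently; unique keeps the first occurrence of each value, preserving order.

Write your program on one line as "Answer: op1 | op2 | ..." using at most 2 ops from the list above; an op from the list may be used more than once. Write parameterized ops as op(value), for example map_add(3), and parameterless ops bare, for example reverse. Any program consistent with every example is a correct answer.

map_add(-8) | map_neg

Check, running the answer program on each example:
  [-12, -24, 11, -46] -> [-20, -32, 3, -54] -> [20, 32, -3, 54]
  [-9, 23, -21, 21] -> [-17, 15, -29, 13] -> [17, -15, 29, -13]
  [14, 2, -19] -> [6, -6, -27] -> [-6, 6, 27]
  [37, -50, -6, 12, -40, -17, 36] -> [29, -58, -14, 4, -48, -25, 28] -> [-29, 58, 14, -4, 48, 25, -28]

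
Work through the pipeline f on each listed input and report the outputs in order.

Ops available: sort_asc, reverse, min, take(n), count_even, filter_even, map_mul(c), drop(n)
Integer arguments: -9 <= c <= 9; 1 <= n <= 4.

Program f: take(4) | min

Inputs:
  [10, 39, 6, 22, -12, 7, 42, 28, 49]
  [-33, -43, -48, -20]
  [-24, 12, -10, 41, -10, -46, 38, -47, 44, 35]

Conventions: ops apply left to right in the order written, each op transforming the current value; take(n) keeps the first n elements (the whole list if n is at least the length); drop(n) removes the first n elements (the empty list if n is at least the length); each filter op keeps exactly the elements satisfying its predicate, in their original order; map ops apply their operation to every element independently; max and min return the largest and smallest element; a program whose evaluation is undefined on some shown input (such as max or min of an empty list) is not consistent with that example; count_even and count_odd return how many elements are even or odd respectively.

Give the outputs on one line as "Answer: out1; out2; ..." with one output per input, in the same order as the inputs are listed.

6; -48; -24

Execution, op by op:
  [10, 39, 6, 22, -12, 7, 42, 28, 49] -> [10, 39, 6, 22] -> 6
  [-33, -43, -48, -20] -> [-33, -43, -48, -20] -> -48
  [-24, 12, -10, 41, -10, -46, 38, -47, 44, 35] -> [-24, 12, -10, 41] -> -24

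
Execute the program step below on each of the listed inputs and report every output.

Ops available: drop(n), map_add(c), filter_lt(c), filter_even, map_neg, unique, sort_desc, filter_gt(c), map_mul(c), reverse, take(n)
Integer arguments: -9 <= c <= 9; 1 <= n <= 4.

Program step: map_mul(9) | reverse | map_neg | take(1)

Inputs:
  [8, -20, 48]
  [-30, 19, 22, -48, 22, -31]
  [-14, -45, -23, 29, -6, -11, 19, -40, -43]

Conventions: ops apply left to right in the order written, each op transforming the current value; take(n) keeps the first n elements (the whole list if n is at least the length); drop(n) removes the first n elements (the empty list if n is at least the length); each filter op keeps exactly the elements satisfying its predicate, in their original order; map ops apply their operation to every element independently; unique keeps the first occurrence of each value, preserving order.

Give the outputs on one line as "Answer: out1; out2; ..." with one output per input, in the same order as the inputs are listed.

Execution, op by op:
  [8, -20, 48] -> [72, -180, 432] -> [432, -180, 72] -> [-432, 180, -72] -> [-432]
  [-30, 19, 22, -48, 22, -31] -> [-270, 171, 198, -432, 198, -279] -> [-279, 198, -432, 198, 171, -270] -> [279, -198, 432, -198, -171, 270] -> [279]
  [-14, -45, -23, 29, -6, -11, 19, -40, -43] -> [-126, -405, -207, 261, -54, -99, 171, -360, -387] -> [-387, -360, 171, -99, -54, 261, -207, -405, -126] -> [387, 360, -171, 99, 54, -261, 207, 405, 126] -> [387]

[-432]; [279]; [387]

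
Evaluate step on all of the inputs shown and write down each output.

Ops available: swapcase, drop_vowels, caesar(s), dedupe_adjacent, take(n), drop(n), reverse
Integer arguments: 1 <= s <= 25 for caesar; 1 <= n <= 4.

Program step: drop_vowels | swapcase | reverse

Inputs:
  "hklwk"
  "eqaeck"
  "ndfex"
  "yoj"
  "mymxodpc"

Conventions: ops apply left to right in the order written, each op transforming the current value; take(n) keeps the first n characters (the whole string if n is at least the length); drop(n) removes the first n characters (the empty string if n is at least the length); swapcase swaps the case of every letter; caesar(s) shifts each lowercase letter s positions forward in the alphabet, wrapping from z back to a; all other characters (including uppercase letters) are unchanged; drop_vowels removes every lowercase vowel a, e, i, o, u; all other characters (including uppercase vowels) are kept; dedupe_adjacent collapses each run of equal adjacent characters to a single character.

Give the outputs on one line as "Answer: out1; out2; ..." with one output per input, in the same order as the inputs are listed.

Execution, op by op:
  "hklwk" -> "hklwk" -> "HKLWK" -> "KWLKH"
  "eqaeck" -> "qck" -> "QCK" -> "KCQ"
  "ndfex" -> "ndfx" -> "NDFX" -> "XFDN"
  "yoj" -> "yj" -> "YJ" -> "JY"
  "mymxodpc" -> "mymxdpc" -> "MYMXDPC" -> "CPDXMYM"

"KWLKH"; "KCQ"; "XFDN"; "JY"; "CPDXMYM"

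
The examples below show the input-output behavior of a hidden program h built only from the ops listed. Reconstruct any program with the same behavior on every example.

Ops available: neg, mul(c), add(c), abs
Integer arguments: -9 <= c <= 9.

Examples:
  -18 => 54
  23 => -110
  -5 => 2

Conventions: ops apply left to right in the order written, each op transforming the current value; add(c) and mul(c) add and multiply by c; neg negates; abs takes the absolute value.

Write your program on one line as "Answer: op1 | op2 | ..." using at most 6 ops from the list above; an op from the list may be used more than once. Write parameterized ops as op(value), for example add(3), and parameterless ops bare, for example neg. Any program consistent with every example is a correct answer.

add(2) | mul(4) | neg | add(-7) | add(-3)

Check, running the answer program on each example:
  -18 -> -16 -> -64 -> 64 -> 57 -> 54
  23 -> 25 -> 100 -> -100 -> -107 -> -110
  -5 -> -3 -> -12 -> 12 -> 5 -> 2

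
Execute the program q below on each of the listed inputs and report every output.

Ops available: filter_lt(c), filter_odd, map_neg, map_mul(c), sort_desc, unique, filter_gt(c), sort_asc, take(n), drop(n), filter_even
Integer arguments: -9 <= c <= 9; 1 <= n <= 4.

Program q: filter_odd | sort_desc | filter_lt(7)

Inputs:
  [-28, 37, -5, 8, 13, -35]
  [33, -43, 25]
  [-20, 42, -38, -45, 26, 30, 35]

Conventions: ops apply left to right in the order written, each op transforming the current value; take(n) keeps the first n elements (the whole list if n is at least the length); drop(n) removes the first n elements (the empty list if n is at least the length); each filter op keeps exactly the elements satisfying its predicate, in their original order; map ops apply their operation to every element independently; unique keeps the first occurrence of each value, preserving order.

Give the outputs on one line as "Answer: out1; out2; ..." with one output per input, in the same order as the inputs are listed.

Execution, op by op:
  [-28, 37, -5, 8, 13, -35] -> [37, -5, 13, -35] -> [37, 13, -5, -35] -> [-5, -35]
  [33, -43, 25] -> [33, -43, 25] -> [33, 25, -43] -> [-43]
  [-20, 42, -38, -45, 26, 30, 35] -> [-45, 35] -> [35, -45] -> [-45]

[-5, -35]; [-43]; [-45]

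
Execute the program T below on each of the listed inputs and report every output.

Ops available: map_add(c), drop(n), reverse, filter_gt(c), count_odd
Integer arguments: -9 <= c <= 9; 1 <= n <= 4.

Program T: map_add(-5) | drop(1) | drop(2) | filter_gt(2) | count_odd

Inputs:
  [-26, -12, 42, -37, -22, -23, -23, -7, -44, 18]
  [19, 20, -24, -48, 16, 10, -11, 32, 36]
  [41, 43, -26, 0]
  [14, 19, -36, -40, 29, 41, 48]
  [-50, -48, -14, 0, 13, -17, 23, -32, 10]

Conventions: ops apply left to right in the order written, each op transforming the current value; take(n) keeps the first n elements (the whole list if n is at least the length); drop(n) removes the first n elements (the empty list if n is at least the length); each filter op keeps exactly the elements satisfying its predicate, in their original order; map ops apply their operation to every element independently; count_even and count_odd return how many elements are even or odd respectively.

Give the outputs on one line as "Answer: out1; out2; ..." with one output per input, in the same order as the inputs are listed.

1; 4; 0; 1; 1

Execution, op by op:
  [-26, -12, 42, -37, -22, -23, -23, -7, -44, 18] -> [-31, -17, 37, -42, -27, -28, -28, -12, -49, 13] -> [-17, 37, -42, -27, -28, -28, -12, -49, 13] -> [-42, -27, -28, -28, -12, -49, 13] -> [13] -> 1
  [19, 20, -24, -48, 16, 10, -11, 32, 36] -> [14, 15, -29, -53, 11, 5, -16, 27, 31] -> [15, -29, -53, 11, 5, -16, 27, 31] -> [-53, 11, 5, -16, 27, 31] -> [11, 5, 27, 31] -> 4
  [41, 43, -26, 0] -> [36, 38, -31, -5] -> [38, -31, -5] -> [-5] -> [] -> 0
  [14, 19, -36, -40, 29, 41, 48] -> [9, 14, -41, -45, 24, 36, 43] -> [14, -41, -45, 24, 36, 43] -> [-45, 24, 36, 43] -> [24, 36, 43] -> 1
  [-50, -48, -14, 0, 13, -17, 23, -32, 10] -> [-55, -53, -19, -5, 8, -22, 18, -37, 5] -> [-53, -19, -5, 8, -22, 18, -37, 5] -> [-5, 8, -22, 18, -37, 5] -> [8, 18, 5] -> 1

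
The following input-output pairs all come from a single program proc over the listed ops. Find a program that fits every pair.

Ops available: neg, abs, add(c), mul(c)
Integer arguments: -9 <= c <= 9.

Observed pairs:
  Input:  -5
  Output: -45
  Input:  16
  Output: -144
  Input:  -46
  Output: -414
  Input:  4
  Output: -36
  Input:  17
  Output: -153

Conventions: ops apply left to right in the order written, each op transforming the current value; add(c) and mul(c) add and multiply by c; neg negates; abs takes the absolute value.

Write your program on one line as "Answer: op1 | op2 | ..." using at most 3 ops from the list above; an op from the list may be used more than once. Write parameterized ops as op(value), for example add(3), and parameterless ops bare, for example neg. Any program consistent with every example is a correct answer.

abs | neg | mul(9)

Check, running the answer program on each example:
  -5 -> 5 -> -5 -> -45
  16 -> 16 -> -16 -> -144
  -46 -> 46 -> -46 -> -414
  4 -> 4 -> -4 -> -36
  17 -> 17 -> -17 -> -153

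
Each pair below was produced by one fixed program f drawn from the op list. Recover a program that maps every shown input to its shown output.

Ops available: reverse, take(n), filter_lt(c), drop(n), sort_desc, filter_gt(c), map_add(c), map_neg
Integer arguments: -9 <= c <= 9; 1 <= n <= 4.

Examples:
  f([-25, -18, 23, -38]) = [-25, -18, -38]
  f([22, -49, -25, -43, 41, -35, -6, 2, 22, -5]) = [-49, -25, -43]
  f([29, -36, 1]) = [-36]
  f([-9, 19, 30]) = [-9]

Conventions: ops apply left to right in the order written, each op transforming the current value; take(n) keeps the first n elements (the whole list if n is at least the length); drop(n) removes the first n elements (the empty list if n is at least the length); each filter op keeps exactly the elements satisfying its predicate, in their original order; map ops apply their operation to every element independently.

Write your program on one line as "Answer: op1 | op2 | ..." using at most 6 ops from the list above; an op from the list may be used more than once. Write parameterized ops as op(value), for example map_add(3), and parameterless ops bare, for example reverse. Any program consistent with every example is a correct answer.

map_add(-9) | filter_lt(-8) | take(3) | map_neg | map_add(-9) | map_neg

Check, running the answer program on each example:
  [-25, -18, 23, -38] -> [-34, -27, 14, -47] -> [-34, -27, -47] -> [-34, -27, -47] -> [34, 27, 47] -> [25, 18, 38] -> [-25, -18, -38]
  [22, -49, -25, -43, 41, -35, -6, 2, 22, -5] -> [13, -58, -34, -52, 32, -44, -15, -7, 13, -14] -> [-58, -34, -52, -44, -15, -14] -> [-58, -34, -52] -> [58, 34, 52] -> [49, 25, 43] -> [-49, -25, -43]
  [29, -36, 1] -> [20, -45, -8] -> [-45] -> [-45] -> [45] -> [36] -> [-36]
  [-9, 19, 30] -> [-18, 10, 21] -> [-18] -> [-18] -> [18] -> [9] -> [-9]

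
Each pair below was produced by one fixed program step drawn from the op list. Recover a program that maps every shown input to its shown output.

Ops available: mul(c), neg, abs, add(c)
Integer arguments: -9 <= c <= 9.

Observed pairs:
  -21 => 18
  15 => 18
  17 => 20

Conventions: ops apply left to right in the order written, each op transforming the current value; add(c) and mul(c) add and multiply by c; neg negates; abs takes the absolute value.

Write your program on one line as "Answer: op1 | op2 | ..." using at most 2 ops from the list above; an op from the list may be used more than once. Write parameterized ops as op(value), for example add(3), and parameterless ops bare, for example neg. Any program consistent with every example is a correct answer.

add(3) | abs

Check, running the answer program on each example:
  -21 -> -18 -> 18
  15 -> 18 -> 18
  17 -> 20 -> 20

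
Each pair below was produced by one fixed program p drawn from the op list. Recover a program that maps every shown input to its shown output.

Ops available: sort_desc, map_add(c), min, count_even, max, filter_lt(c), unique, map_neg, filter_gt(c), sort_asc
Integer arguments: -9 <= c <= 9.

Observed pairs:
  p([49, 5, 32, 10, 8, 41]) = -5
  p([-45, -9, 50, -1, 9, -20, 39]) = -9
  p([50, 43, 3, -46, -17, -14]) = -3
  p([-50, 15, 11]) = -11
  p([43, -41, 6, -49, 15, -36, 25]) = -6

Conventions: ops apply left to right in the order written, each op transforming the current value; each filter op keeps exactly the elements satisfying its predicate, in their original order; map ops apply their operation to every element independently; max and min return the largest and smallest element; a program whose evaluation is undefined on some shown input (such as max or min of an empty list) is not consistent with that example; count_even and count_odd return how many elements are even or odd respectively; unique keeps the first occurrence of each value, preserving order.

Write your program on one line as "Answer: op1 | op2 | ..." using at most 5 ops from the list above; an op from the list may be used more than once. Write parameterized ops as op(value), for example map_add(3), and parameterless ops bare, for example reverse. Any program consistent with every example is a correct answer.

map_neg | sort_desc | filter_lt(-2) | max

Check, running the answer program on each example:
  [49, 5, 32, 10, 8, 41] -> [-49, -5, -32, -10, -8, -41] -> [-5, -8, -10, -32, -41, -49] -> [-5, -8, -10, -32, -41, -49] -> -5
  [-45, -9, 50, -1, 9, -20, 39] -> [45, 9, -50, 1, -9, 20, -39] -> [45, 20, 9, 1, -9, -39, -50] -> [-9, -39, -50] -> -9
  [50, 43, 3, -46, -17, -14] -> [-50, -43, -3, 46, 17, 14] -> [46, 17, 14, -3, -43, -50] -> [-3, -43, -50] -> -3
  [-50, 15, 11] -> [50, -15, -11] -> [50, -11, -15] -> [-11, -15] -> -11
  [43, -41, 6, -49, 15, -36, 25] -> [-43, 41, -6, 49, -15, 36, -25] -> [49, 41, 36, -6, -15, -25, -43] -> [-6, -15, -25, -43] -> -6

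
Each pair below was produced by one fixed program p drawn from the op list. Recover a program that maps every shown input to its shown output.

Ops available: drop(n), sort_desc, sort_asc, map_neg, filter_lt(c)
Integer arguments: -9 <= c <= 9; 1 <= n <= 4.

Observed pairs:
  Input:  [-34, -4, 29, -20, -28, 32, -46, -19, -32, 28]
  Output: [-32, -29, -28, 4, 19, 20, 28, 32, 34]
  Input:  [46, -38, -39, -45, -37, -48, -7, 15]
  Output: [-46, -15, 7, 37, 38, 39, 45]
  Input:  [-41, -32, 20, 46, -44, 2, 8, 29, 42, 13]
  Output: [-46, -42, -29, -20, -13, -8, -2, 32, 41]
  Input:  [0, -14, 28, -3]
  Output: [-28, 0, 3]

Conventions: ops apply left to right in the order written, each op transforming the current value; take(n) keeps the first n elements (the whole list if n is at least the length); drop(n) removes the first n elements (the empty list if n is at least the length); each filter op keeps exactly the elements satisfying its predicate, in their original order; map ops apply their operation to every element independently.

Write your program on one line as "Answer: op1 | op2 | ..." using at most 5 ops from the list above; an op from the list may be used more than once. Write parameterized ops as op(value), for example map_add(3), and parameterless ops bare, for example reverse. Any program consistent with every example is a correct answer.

sort_asc | drop(1) | sort_desc | map_neg

Check, running the answer program on each example:
  [-34, -4, 29, -20, -28, 32, -46, -19, -32, 28] -> [-46, -34, -32, -28, -20, -19, -4, 28, 29, 32] -> [-34, -32, -28, -20, -19, -4, 28, 29, 32] -> [32, 29, 28, -4, -19, -20, -28, -32, -34] -> [-32, -29, -28, 4, 19, 20, 28, 32, 34]
  [46, -38, -39, -45, -37, -48, -7, 15] -> [-48, -45, -39, -38, -37, -7, 15, 46] -> [-45, -39, -38, -37, -7, 15, 46] -> [46, 15, -7, -37, -38, -39, -45] -> [-46, -15, 7, 37, 38, 39, 45]
  [-41, -32, 20, 46, -44, 2, 8, 29, 42, 13] -> [-44, -41, -32, 2, 8, 13, 20, 29, 42, 46] -> [-41, -32, 2, 8, 13, 20, 29, 42, 46] -> [46, 42, 29, 20, 13, 8, 2, -32, -41] -> [-46, -42, -29, -20, -13, -8, -2, 32, 41]
  [0, -14, 28, -3] -> [-14, -3, 0, 28] -> [-3, 0, 28] -> [28, 0, -3] -> [-28, 0, 3]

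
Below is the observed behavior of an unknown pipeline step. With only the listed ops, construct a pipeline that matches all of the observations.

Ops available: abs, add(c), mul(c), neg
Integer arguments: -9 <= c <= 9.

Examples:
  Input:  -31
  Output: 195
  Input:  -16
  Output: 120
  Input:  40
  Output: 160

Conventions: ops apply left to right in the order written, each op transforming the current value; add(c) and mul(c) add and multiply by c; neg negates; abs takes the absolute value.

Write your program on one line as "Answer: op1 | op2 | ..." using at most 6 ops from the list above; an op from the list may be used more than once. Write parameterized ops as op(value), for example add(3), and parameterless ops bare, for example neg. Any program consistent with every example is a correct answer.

add(-6) | add(-1) | add(-1) | abs | mul(5)

Check, running the answer program on each example:
  -31 -> -37 -> -38 -> -39 -> 39 -> 195
  -16 -> -22 -> -23 -> -24 -> 24 -> 120
  40 -> 34 -> 33 -> 32 -> 32 -> 160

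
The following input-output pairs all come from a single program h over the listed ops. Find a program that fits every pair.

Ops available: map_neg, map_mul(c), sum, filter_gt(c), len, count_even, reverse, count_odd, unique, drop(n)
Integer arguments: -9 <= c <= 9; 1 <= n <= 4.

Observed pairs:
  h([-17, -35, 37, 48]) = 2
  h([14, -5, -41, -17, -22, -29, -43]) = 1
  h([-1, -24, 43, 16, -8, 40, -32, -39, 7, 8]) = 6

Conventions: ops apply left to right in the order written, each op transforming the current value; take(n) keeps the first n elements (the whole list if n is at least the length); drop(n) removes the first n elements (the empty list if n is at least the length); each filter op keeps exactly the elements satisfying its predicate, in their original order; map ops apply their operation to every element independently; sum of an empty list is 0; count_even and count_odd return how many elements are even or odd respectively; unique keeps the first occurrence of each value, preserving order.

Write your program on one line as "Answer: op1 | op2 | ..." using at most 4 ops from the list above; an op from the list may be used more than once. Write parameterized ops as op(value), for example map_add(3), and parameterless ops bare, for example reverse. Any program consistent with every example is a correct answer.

filter_gt(-5) | map_neg | len

Check, running the answer program on each example:
  [-17, -35, 37, 48] -> [37, 48] -> [-37, -48] -> 2
  [14, -5, -41, -17, -22, -29, -43] -> [14] -> [-14] -> 1
  [-1, -24, 43, 16, -8, 40, -32, -39, 7, 8] -> [-1, 43, 16, 40, 7, 8] -> [1, -43, -16, -40, -7, -8] -> 6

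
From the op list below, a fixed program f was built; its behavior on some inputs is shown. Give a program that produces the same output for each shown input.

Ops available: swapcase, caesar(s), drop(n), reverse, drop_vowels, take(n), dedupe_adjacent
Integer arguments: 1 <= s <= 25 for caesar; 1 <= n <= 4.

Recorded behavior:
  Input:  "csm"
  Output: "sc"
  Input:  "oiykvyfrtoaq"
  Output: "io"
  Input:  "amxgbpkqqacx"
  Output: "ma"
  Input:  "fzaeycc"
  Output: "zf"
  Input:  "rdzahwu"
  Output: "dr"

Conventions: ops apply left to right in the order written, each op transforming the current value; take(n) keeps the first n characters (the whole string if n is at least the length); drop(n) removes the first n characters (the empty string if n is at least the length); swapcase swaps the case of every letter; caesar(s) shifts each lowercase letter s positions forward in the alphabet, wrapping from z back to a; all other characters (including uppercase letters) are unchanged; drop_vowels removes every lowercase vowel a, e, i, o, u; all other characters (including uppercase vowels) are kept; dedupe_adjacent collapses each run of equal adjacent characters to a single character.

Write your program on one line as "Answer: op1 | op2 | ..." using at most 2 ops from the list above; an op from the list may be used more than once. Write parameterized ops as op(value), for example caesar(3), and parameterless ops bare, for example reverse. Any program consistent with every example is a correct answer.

take(2) | reverse

Check, running the answer program on each example:
  "csm" -> "cs" -> "sc"
  "oiykvyfrtoaq" -> "oi" -> "io"
  "amxgbpkqqacx" -> "am" -> "ma"
  "fzaeycc" -> "fz" -> "zf"
  "rdzahwu" -> "rd" -> "dr"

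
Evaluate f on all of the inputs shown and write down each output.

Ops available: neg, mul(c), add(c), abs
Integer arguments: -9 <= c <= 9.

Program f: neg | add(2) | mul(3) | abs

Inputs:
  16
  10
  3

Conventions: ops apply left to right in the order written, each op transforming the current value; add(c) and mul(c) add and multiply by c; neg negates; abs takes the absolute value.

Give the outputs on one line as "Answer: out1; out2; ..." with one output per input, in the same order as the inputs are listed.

Execution, op by op:
  16 -> -16 -> -14 -> -42 -> 42
  10 -> -10 -> -8 -> -24 -> 24
  3 -> -3 -> -1 -> -3 -> 3

42; 24; 3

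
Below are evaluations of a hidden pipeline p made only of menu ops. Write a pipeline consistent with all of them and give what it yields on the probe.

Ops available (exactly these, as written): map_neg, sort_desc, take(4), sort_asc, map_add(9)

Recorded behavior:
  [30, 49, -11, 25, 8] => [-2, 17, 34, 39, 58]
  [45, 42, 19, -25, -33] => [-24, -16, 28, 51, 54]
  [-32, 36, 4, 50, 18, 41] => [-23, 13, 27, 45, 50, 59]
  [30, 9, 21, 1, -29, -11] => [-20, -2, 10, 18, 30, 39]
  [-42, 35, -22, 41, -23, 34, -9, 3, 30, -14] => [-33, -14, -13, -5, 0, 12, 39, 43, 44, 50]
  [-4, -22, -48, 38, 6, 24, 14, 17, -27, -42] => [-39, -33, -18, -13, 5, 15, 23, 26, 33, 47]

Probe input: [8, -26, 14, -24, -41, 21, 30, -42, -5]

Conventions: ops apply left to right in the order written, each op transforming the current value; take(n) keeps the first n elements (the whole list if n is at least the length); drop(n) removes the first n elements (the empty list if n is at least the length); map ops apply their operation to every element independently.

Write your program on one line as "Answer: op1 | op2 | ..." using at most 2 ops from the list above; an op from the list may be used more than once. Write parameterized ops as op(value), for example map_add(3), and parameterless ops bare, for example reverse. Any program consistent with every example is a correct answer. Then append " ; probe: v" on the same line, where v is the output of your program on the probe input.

sort_asc | map_add(9) ; probe: [-33, -32, -17, -15, 4, 17, 23, 30, 39]

Check, running the answer program on each example:
  [30, 49, -11, 25, 8] -> [-11, 8, 25, 30, 49] -> [-2, 17, 34, 39, 58]
  [45, 42, 19, -25, -33] -> [-33, -25, 19, 42, 45] -> [-24, -16, 28, 51, 54]
  [-32, 36, 4, 50, 18, 41] -> [-32, 4, 18, 36, 41, 50] -> [-23, 13, 27, 45, 50, 59]
  [30, 9, 21, 1, -29, -11] -> [-29, -11, 1, 9, 21, 30] -> [-20, -2, 10, 18, 30, 39]
  [-42, 35, -22, 41, -23, 34, -9, 3, 30, -14] -> [-42, -23, -22, -14, -9, 3, 30, 34, 35, 41] -> [-33, -14, -13, -5, 0, 12, 39, 43, 44, 50]
  [-4, -22, -48, 38, 6, 24, 14, 17, -27, -42] -> [-48, -42, -27, -22, -4, 6, 14, 17, 24, 38] -> [-39, -33, -18, -13, 5, 15, 23, 26, 33, 47]
  probe: [8, -26, 14, -24, -41, 21, 30, -42, -5] -> [-42, -41, -26, -24, -5, 8, 14, 21, 30] -> [-33, -32, -17, -15, 4, 17, 23, 30, 39]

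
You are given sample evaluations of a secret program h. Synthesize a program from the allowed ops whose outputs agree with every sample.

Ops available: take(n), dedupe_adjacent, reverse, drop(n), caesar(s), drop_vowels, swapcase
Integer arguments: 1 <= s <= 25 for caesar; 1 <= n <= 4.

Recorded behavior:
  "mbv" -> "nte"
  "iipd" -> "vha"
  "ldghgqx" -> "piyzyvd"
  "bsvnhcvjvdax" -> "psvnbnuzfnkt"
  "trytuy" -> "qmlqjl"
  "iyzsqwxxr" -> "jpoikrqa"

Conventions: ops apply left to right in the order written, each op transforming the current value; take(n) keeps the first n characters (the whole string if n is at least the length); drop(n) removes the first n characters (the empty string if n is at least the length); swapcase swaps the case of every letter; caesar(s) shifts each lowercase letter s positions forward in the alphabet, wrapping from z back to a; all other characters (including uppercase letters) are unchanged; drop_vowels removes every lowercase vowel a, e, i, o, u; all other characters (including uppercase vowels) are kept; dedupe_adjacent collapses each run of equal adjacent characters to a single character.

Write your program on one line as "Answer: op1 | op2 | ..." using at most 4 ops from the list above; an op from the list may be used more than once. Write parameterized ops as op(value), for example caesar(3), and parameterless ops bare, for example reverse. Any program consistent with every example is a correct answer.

dedupe_adjacent | caesar(22) | reverse | caesar(22)

Check, running the answer program on each example:
  "mbv" -> "mbv" -> "ixr" -> "rxi" -> "nte"
  "iipd" -> "ipd" -> "elz" -> "zle" -> "vha"
  "ldghgqx" -> "ldghgqx" -> "hzcdcmt" -> "tmcdczh" -> "piyzyvd"
  "bsvnhcvjvdax" -> "bsvnhcvjvdax" -> "xorjdyrfrzwt" -> "twzrfrydjrox" -> "psvnbnuzfnkt"
  "trytuy" -> "trytuy" -> "pnupqu" -> "uqpunp" -> "qmlqjl"
  "iyzsqwxxr" -> "iyzsqwxr" -> "euvomstn" -> "ntsmovue" -> "jpoikrqa"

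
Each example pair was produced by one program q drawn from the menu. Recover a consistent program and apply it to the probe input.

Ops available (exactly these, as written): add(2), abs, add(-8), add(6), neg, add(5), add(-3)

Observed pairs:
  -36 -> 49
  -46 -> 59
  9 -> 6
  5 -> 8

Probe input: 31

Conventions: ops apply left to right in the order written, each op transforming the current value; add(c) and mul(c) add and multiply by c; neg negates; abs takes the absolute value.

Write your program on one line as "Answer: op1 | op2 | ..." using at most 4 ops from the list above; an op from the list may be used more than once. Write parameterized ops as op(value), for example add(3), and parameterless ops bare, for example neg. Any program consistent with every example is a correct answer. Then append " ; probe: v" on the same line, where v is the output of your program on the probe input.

add(-8) | abs | add(5) ; probe: 28

Check, running the answer program on each example:
  -36 -> -44 -> 44 -> 49
  -46 -> -54 -> 54 -> 59
  9 -> 1 -> 1 -> 6
  5 -> -3 -> 3 -> 8
  probe: 31 -> 23 -> 23 -> 28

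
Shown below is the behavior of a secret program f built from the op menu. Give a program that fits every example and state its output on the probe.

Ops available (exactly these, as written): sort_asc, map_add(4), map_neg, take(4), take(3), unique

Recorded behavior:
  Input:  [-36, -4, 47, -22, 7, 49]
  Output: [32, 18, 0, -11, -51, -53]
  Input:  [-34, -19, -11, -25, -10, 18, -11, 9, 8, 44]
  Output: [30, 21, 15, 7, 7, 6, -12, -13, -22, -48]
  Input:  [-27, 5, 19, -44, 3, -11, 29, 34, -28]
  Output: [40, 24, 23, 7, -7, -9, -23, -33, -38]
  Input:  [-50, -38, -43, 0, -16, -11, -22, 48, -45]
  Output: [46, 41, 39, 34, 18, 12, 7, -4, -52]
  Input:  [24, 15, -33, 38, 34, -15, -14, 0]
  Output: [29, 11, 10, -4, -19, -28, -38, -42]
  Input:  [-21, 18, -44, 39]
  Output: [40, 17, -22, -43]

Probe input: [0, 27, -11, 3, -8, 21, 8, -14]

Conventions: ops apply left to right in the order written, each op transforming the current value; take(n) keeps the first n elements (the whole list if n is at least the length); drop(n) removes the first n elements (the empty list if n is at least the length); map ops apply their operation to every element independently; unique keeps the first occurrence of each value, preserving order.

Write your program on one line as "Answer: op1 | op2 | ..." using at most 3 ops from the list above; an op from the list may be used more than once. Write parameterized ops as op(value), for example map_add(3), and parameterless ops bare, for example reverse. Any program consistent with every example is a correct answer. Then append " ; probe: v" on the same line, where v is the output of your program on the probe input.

map_add(4) | sort_asc | map_neg ; probe: [10, 7, 4, -4, -7, -12, -25, -31]

Check, running the answer program on each example:
  [-36, -4, 47, -22, 7, 49] -> [-32, 0, 51, -18, 11, 53] -> [-32, -18, 0, 11, 51, 53] -> [32, 18, 0, -11, -51, -53]
  [-34, -19, -11, -25, -10, 18, -11, 9, 8, 44] -> [-30, -15, -7, -21, -6, 22, -7, 13, 12, 48] -> [-30, -21, -15, -7, -7, -6, 12, 13, 22, 48] -> [30, 21, 15, 7, 7, 6, -12, -13, -22, -48]
  [-27, 5, 19, -44, 3, -11, 29, 34, -28] -> [-23, 9, 23, -40, 7, -7, 33, 38, -24] -> [-40, -24, -23, -7, 7, 9, 23, 33, 38] -> [40, 24, 23, 7, -7, -9, -23, -33, -38]
  [-50, -38, -43, 0, -16, -11, -22, 48, -45] -> [-46, -34, -39, 4, -12, -7, -18, 52, -41] -> [-46, -41, -39, -34, -18, -12, -7, 4, 52] -> [46, 41, 39, 34, 18, 12, 7, -4, -52]
  [24, 15, -33, 38, 34, -15, -14, 0] -> [28, 19, -29, 42, 38, -11, -10, 4] -> [-29, -11, -10, 4, 19, 28, 38, 42] -> [29, 11, 10, -4, -19, -28, -38, -42]
  [-21, 18, -44, 39] -> [-17, 22, -40, 43] -> [-40, -17, 22, 43] -> [40, 17, -22, -43]
  probe: [0, 27, -11, 3, -8, 21, 8, -14] -> [4, 31, -7, 7, -4, 25, 12, -10] -> [-10, -7, -4, 4, 7, 12, 25, 31] -> [10, 7, 4, -4, -7, -12, -25, -31]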